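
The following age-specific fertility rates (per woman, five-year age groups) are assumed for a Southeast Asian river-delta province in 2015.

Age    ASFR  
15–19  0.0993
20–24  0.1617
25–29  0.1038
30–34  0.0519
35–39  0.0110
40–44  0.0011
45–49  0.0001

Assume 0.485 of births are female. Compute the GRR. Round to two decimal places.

Proportion female at birth = 0.485.
Sum of ASFRs = 0.0993 + 0.1617 + 0.1038 + 0.0519 + 0.0110 + 0.0011 + 0.0001 = 0.4289
TFR = 5 × 0.4289 = 2.1445
GRR = 0.485 × 2.1445 = 1.04008

1.04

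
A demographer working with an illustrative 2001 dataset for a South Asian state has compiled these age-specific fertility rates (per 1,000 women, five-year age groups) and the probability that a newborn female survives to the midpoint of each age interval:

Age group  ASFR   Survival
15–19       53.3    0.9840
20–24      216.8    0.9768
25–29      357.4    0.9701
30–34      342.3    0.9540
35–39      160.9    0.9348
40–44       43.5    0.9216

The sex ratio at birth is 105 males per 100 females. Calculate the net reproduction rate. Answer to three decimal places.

2.751

Proportion female at birth = 100 / (100 + 105) = 0.48780.
Per-age-group product (5 × ASFR × survival probability):
  15–19: 5 × 53.3/1000 × 0.9840 = 0.26224
  20–24: 5 × 216.8/1000 × 0.9768 = 1.05885
  25–29: 5 × 357.4/1000 × 0.9701 = 1.73357
  30–34: 5 × 342.3/1000 × 0.9540 = 1.63277
  35–39: 5 × 160.9/1000 × 0.9348 = 0.75205
  40–44: 5 × 43.5/1000 × 0.9216 = 0.20045
Sum = 5.63993
NRR = 0.48780 × 5.63993 = 2.75116
With NRR above 1 the population is above replacement fertility.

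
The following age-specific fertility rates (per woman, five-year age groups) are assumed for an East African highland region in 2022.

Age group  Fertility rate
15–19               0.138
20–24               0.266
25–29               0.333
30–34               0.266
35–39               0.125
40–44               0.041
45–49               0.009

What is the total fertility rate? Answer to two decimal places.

5.89

Sum of ASFRs = 0.138 + 0.266 + 0.333 + 0.266 + 0.125 + 0.041 + 0.009 = 1.178
TFR = 5 × 1.178 = 5.89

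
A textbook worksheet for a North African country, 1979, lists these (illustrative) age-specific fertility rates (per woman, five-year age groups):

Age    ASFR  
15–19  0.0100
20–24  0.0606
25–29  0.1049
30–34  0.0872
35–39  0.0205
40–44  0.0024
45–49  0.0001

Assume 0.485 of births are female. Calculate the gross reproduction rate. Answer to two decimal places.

Proportion female at birth = 0.485.
Sum of ASFRs = 0.0100 + 0.0606 + 0.1049 + 0.0872 + 0.0205 + 0.0024 + 0.0001 = 0.2857
TFR = 5 × 0.2857 = 1.4285
GRR = 0.485 × 1.4285 = 0.69282

0.69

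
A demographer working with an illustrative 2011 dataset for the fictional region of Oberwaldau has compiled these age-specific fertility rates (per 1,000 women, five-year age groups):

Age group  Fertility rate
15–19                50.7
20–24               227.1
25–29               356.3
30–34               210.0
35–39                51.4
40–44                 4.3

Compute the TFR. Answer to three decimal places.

4.499

Sum of ASFRs = 50.7 + 227.1 + 356.3 + 210.0 + 51.4 + 4.3 = 899.8
TFR = 5 × 899.8 / 1000 = 4.499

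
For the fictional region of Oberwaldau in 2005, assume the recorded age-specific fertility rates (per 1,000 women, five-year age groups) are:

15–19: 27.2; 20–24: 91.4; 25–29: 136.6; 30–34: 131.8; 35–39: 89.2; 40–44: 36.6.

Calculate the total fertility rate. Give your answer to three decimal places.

Sum of ASFRs = 27.2 + 91.4 + 136.6 + 131.8 + 89.2 + 36.6 = 512.8
TFR = 5 × 512.8 / 1000 = 2.564

2.564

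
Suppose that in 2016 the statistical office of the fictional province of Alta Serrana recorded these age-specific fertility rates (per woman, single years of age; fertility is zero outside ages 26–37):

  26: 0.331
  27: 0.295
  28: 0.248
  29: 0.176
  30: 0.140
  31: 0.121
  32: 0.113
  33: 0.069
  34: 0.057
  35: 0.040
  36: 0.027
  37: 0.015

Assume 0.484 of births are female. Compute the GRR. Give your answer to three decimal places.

0.790

Proportion female at birth = 0.484.
Sum of ASFRs = 0.331 + 0.295 + 0.248 + 0.176 + 0.140 + 0.121 + 0.113 + 0.069 + 0.057 + 0.040 + 0.027 + 0.015 = 1.632
TFR = 1.632
GRR = 0.484 × 1.632 = 0.78989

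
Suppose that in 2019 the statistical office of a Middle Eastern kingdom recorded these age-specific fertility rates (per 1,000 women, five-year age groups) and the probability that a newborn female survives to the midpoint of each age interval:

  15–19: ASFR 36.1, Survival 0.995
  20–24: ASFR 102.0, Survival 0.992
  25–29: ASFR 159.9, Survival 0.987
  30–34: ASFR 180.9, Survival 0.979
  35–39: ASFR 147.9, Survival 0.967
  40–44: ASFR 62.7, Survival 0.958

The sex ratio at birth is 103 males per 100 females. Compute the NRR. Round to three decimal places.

Proportion female at birth = 100 / (100 + 103) = 0.49261.
Per-age-group product (5 × ASFR × survival probability):
  15–19: 5 × 36.1/1000 × 0.995 = 0.17960
  20–24: 5 × 102.0/1000 × 0.992 = 0.50592
  25–29: 5 × 159.9/1000 × 0.987 = 0.78911
  30–34: 5 × 180.9/1000 × 0.979 = 0.88551
  35–39: 5 × 147.9/1000 × 0.967 = 0.71510
  40–44: 5 × 62.7/1000 × 0.958 = 0.30033
Sum = 3.37557
NRR = 0.49261 × 3.37557 = 1.66284

1.663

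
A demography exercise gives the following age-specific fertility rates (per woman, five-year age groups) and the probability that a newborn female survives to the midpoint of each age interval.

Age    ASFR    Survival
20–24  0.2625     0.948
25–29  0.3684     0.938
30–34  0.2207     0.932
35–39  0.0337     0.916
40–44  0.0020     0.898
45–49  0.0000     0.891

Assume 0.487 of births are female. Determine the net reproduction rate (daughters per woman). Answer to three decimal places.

2.028

Proportion female at birth = 0.487.
Each age group contributes 5 × ASFR × survival:
  20–24: 5 × 0.2625 × 0.948 = 1.24425
  25–29: 5 × 0.3684 × 0.938 = 1.72780
  30–34: 5 × 0.2207 × 0.932 = 1.02846
  35–39: 5 × 0.0337 × 0.916 = 0.15435
  40–44: 5 × 0.0020 × 0.898 = 0.00898
  45–49: 5 × 0.0000 × 0.891 = 0.00000
Sum = 4.16384
NRR = 0.487 × 4.16384 = 2.02779
NRR > 1, so each generation more than replaces itself.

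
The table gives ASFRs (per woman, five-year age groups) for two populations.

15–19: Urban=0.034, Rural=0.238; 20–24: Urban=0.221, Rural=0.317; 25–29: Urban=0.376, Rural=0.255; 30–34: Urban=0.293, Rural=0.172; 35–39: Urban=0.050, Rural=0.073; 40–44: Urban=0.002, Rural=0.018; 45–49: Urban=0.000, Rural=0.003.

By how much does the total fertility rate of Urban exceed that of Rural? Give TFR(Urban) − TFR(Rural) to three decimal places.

-0.500

Urban:
  Sum of ASFRs = 0.034 + 0.221 + 0.376 + 0.293 + 0.050 + 0.002 + 0.000 = 0.976
  TFR = 5 × 0.976 = 4.88
Rural:
  Sum of ASFRs = 0.238 + 0.317 + 0.255 + 0.172 + 0.073 + 0.018 + 0.003 = 1.076
  TFR = 5 × 1.076 = 5.38
Difference = 4.88 − 5.38 = -0.5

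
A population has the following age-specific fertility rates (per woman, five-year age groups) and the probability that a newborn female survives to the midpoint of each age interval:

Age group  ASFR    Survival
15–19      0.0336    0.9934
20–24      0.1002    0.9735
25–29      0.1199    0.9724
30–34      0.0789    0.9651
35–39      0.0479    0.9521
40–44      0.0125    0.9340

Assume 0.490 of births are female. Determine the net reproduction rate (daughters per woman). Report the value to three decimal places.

Proportion female at birth = 0.490.
Each age group contributes 5 × ASFR × survival:
  15–19: 5 × 0.0336 × 0.9934 = 0.16689
  20–24: 5 × 0.1002 × 0.9735 = 0.48772
  25–29: 5 × 0.1199 × 0.9724 = 0.58295
  30–34: 5 × 0.0789 × 0.9651 = 0.38073
  35–39: 5 × 0.0479 × 0.9521 = 0.22803
  40–44: 5 × 0.0125 × 0.9340 = 0.05838
Sum = 1.90470
NRR = 0.490 × 1.90470 = 0.93330
NRR < 1, so the cohort does not fully replace itself.

0.933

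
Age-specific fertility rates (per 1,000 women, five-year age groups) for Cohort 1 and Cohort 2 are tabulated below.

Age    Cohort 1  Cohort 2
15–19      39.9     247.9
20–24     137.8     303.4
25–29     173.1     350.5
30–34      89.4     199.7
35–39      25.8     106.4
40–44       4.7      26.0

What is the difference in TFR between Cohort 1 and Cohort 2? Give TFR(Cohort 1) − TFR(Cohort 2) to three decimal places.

Cohort 1:
  Sum of ASFRs = 39.9 + 137.8 + 173.1 + 89.4 + 25.8 + 4.7 = 470.7
  TFR = 5 × 470.7 / 1000 = 2.3535
Cohort 2:
  Sum of ASFRs = 247.9 + 303.4 + 350.5 + 199.7 + 106.4 + 26.0 = 1233.9
  TFR = 5 × 1233.9 / 1000 = 6.1695
Difference = 2.3535 − 6.1695 = -3.816

-3.816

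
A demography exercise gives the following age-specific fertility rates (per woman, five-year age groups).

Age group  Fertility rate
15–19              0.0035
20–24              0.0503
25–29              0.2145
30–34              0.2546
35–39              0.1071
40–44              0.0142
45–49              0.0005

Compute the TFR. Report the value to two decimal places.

3.22

Sum of ASFRs = 0.0035 + 0.0503 + 0.2145 + 0.2546 + 0.1071 + 0.0142 + 0.0005 = 0.6447
TFR = 5 × 0.6447 = 3.2235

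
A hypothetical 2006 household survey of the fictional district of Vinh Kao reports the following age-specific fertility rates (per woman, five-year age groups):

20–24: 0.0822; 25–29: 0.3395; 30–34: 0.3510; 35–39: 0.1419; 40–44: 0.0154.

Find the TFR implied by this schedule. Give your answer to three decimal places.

4.650

Sum of ASFRs = 0.0822 + 0.3395 + 0.3510 + 0.1419 + 0.0154 = 0.9300
TFR = 5 × 0.9300 = 4.65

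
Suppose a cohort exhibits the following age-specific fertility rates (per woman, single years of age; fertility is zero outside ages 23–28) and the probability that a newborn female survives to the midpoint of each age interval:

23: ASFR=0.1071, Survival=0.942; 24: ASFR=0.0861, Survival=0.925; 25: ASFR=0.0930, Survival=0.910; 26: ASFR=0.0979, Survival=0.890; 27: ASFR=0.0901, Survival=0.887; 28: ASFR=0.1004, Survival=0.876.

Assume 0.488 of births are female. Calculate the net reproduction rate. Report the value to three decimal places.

Proportion female at birth = 0.488.
Weighting each age-specific rate by interval width and survival:
  23: 1 × 0.1071 × 0.942 = 0.10089
  24: 1 × 0.0861 × 0.925 = 0.07964
  25: 1 × 0.0930 × 0.910 = 0.08463
  26: 1 × 0.0979 × 0.890 = 0.08713
  27: 1 × 0.0901 × 0.887 = 0.07992
  28: 1 × 0.1004 × 0.876 = 0.08795
Sum = 0.52016
NRR = 0.488 × 0.52016 = 0.25384
NRR < 1, so the cohort does not fully replace itself.

0.254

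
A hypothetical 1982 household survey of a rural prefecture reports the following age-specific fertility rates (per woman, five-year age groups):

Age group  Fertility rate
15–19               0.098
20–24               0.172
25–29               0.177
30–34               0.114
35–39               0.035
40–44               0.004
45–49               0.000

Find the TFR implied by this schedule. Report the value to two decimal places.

Sum of ASFRs = 0.098 + 0.172 + 0.177 + 0.114 + 0.035 + 0.004 + 0.000 = 0.600
TFR = 5 × 0.600 = 3

3.00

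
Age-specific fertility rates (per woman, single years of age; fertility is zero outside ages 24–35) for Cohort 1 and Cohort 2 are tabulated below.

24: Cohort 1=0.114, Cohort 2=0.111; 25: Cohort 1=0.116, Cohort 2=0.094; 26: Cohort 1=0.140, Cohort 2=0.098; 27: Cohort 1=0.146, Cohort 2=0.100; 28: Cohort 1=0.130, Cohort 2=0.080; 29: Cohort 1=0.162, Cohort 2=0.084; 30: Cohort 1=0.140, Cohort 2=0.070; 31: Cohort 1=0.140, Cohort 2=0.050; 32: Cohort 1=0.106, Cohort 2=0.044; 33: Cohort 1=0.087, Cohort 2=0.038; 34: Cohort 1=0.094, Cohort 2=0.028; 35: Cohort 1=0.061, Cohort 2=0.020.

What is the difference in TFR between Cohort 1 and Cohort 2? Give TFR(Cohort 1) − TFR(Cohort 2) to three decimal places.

Cohort 1:
  Sum of ASFRs = 0.114 + 0.116 + 0.140 + 0.146 + 0.130 + 0.162 + 0.140 + 0.140 + 0.106 + 0.087 + 0.094 + 0.061 = 1.436
  TFR = 1.436
Cohort 2:
  Sum of ASFRs = 0.111 + 0.094 + 0.098 + 0.100 + 0.080 + 0.084 + 0.070 + 0.050 + 0.044 + 0.038 + 0.028 + 0.020 = 0.817
  TFR = 0.817
Difference = 1.436 − 0.817 = 0.619

0.619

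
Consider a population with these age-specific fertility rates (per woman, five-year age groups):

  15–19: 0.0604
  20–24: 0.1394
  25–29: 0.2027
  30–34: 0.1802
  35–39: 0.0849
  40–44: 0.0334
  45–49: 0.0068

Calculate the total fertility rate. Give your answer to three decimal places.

Sum of ASFRs = 0.0604 + 0.1394 + 0.2027 + 0.1802 + 0.0849 + 0.0334 + 0.0068 = 0.7078
TFR = 5 × 0.7078 = 3.539

3.539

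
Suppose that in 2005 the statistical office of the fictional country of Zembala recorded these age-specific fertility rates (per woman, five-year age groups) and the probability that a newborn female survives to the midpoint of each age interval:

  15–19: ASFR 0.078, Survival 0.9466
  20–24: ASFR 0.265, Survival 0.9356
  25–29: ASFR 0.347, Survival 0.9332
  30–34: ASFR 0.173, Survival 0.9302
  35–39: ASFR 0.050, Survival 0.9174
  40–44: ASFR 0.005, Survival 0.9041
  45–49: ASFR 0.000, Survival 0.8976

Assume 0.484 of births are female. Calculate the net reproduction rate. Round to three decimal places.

Proportion female at birth = 0.484.
Survival-weighted fertility by age (5·fₓ·Sₓ):
  15–19: 5 × 0.078 × 0.9466 = 0.36917
  20–24: 5 × 0.265 × 0.9356 = 1.23967
  25–29: 5 × 0.347 × 0.9332 = 1.61910
  30–34: 5 × 0.173 × 0.9302 = 0.80462
  35–39: 5 × 0.050 × 0.9174 = 0.22935
  40–44: 5 × 0.005 × 0.9041 = 0.02260
  45–49: 5 × 0.000 × 0.8976 = 0.00000
Sum = 4.28451
NRR = 0.484 × 4.28451 = 2.07370
NRR > 1, so each generation more than replaces itself.

2.074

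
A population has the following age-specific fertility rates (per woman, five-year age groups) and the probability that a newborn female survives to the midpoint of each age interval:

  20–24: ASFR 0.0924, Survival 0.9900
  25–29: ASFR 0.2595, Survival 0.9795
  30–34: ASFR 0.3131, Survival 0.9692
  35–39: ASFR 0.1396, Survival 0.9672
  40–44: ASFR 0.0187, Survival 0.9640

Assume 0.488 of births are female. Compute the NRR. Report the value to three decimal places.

Proportion female at birth = 0.488.
Per-age-group product (5 × ASFR × survival probability):
  20–24: 5 × 0.0924 × 0.9900 = 0.45738
  25–29: 5 × 0.2595 × 0.9795 = 1.27090
  30–34: 5 × 0.3131 × 0.9692 = 1.51728
  35–39: 5 × 0.1396 × 0.9672 = 0.67511
  40–44: 5 × 0.0187 × 0.9640 = 0.09013
Sum = 4.01080
NRR = 0.488 × 4.01080 = 1.95727
An NRR exceeding 1 indicates intrinsic growth under these rates.

1.957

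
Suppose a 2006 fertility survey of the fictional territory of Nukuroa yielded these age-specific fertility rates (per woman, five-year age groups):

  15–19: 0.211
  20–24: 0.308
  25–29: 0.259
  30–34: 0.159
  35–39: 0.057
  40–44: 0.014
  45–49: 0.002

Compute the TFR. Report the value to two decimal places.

5.05

Sum of ASFRs = 0.211 + 0.308 + 0.259 + 0.159 + 0.057 + 0.014 + 0.002 = 1.010
TFR = 5 × 1.010 = 5.05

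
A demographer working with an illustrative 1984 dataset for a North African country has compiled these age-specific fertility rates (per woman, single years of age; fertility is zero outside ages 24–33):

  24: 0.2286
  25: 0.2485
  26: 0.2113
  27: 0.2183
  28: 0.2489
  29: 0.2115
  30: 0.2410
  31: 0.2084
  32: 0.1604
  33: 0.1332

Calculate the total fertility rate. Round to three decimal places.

2.110

Sum of ASFRs = 0.2286 + 0.2485 + 0.2113 + 0.2183 + 0.2489 + 0.2115 + 0.2410 + 0.2084 + 0.1604 + 0.1332 = 2.1101
TFR = 2.1101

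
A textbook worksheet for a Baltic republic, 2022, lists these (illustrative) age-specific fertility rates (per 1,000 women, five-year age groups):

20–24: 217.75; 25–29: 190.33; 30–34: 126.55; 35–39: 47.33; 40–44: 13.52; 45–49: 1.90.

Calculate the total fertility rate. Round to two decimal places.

2.99

Sum of ASFRs = 217.75 + 190.33 + 126.55 + 47.33 + 13.52 + 1.90 = 597.38
TFR = 5 × 597.38 / 1000 = 2.9869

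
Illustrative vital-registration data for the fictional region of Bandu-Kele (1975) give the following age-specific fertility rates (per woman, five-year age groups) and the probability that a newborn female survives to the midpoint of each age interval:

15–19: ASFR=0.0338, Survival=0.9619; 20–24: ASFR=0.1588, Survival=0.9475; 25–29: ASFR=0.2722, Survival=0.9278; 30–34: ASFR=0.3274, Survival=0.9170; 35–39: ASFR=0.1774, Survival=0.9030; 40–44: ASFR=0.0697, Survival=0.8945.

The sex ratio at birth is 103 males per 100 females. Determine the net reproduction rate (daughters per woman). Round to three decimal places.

Proportion female at birth = 100 / (100 + 103) = 0.49261.
Weighting each age-specific rate by interval width and survival:
  15–19: 5 × 0.0338 × 0.9619 = 0.16256
  20–24: 5 × 0.1588 × 0.9475 = 0.75232
  25–29: 5 × 0.2722 × 0.9278 = 1.26274
  30–34: 5 × 0.3274 × 0.9170 = 1.50113
  35–39: 5 × 0.1774 × 0.9030 = 0.80096
  40–44: 5 × 0.0697 × 0.8945 = 0.31173
Sum = 4.79144
NRR = 0.49261 × 4.79144 = 2.36031

2.360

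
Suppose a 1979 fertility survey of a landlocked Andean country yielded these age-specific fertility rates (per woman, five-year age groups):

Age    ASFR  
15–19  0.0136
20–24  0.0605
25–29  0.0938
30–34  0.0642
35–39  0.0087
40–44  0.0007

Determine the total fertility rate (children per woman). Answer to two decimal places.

Sum of ASFRs = 0.0136 + 0.0605 + 0.0938 + 0.0642 + 0.0087 + 0.0007 = 0.2415
TFR = 5 × 0.2415 = 1.2075

1.21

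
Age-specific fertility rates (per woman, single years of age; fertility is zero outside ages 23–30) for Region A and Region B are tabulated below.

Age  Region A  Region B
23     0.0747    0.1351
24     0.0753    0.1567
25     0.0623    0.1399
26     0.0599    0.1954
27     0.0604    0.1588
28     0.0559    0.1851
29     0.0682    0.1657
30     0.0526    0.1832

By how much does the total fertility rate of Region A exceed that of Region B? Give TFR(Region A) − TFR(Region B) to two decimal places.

-0.81

Region A:
  Sum of ASFRs = 0.0747 + 0.0753 + 0.0623 + 0.0599 + 0.0604 + 0.0559 + 0.0682 + 0.0526 = 0.5093
  TFR = 0.5093
Region B:
  Sum of ASFRs = 0.1351 + 0.1567 + 0.1399 + 0.1954 + 0.1588 + 0.1851 + 0.1657 + 0.1832 = 1.3199
  TFR = 1.3199
Difference = 0.5093 − 1.3199 = -0.8106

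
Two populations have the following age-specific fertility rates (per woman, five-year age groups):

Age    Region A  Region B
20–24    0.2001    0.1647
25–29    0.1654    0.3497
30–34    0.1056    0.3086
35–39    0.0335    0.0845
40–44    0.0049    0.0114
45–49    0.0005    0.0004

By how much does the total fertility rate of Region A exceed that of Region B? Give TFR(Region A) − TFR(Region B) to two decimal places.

-2.05

Region A:
  Sum of ASFRs = 0.2001 + 0.1654 + 0.1056 + 0.0335 + 0.0049 + 0.0005 = 0.5100
  TFR = 5 × 0.5100 = 2.55
Region B:
  Sum of ASFRs = 0.1647 + 0.3497 + 0.3086 + 0.0845 + 0.0114 + 0.0004 = 0.9193
  TFR = 5 × 0.9193 = 4.5965
Difference = 2.55 − 4.5965 = -2.0465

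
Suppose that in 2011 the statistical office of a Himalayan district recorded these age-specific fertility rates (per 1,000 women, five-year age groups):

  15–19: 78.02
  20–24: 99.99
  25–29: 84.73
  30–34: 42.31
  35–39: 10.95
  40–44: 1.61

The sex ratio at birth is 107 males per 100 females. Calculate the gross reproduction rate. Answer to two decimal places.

0.77

Proportion female at birth = 100 / (100 + 107) = 0.48309.
Sum of ASFRs = 78.02 + 99.99 + 84.73 + 42.31 + 10.95 + 1.61 = 317.61
TFR = 5 × 317.61 / 1000 = 1.58805
GRR = 0.48309 × 1.58805 = 0.76717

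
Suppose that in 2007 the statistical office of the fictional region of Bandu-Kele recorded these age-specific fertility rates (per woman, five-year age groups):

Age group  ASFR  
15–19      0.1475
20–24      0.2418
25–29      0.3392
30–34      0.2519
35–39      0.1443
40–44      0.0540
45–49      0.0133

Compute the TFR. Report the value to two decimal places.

5.96

Sum of ASFRs = 0.1475 + 0.2418 + 0.3392 + 0.2519 + 0.1443 + 0.0540 + 0.0133 = 1.1920
TFR = 5 × 1.1920 = 5.96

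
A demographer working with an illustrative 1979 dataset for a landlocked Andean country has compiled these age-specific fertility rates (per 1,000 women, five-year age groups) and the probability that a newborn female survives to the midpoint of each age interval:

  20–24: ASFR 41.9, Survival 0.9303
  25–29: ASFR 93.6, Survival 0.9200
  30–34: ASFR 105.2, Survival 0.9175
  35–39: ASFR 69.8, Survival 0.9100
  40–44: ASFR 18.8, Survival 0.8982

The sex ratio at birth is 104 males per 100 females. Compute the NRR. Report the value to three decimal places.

0.740

Proportion female at birth = 100 / (100 + 104) = 0.49020.
Weighting each age-specific rate by interval width and survival:
  20–24: 5 × 41.9/1000 × 0.9303 = 0.19490
  25–29: 5 × 93.6/1000 × 0.9200 = 0.43056
  30–34: 5 × 105.2/1000 × 0.9175 = 0.48261
  35–39: 5 × 69.8/1000 × 0.9100 = 0.31759
  40–44: 5 × 18.8/1000 × 0.8982 = 0.08443
Sum = 1.51009
NRR = 0.49020 × 1.51009 = 0.74025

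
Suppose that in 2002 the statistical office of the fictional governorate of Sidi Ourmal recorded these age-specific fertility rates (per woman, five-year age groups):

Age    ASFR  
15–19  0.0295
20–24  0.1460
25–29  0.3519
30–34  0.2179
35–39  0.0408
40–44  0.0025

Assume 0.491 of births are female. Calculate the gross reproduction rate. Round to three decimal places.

1.936

Proportion female at birth = 0.491.
Sum of ASFRs = 0.0295 + 0.1460 + 0.3519 + 0.2179 + 0.0408 + 0.0025 = 0.7886
TFR = 5 × 0.7886 = 3.943
GRR = 0.491 × 3.943 = 1.93601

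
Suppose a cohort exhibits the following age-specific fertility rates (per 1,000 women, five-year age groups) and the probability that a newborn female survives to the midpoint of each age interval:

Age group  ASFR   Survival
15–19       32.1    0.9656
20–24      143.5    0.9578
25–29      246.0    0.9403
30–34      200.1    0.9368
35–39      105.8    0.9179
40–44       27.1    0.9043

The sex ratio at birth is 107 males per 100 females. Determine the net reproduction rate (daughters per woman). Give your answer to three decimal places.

1.712

Proportion female at birth = 100 / (100 + 107) = 0.48309.
Weighting each age-specific rate by interval width and survival:
  15–19: 5 × 32.1/1000 × 0.9656 = 0.15498
  20–24: 5 × 143.5/1000 × 0.9578 = 0.68722
  25–29: 5 × 246.0/1000 × 0.9403 = 1.15657
  30–34: 5 × 200.1/1000 × 0.9368 = 0.93727
  35–39: 5 × 105.8/1000 × 0.9179 = 0.48557
  40–44: 5 × 27.1/1000 × 0.9043 = 0.12253
Sum = 3.54414
NRR = 0.48309 × 3.54414 = 1.71214
An NRR exceeding 1 indicates intrinsic growth under these rates.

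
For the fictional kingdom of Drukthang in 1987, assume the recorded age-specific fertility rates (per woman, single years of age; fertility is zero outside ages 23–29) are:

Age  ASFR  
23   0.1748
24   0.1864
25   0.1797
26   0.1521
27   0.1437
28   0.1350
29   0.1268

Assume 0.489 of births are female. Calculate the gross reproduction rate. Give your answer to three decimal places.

Proportion female at birth = 0.489.
Sum of ASFRs = 0.1748 + 0.1864 + 0.1797 + 0.1521 + 0.1437 + 0.1350 + 0.1268 = 1.0985
TFR = 1.0985
GRR = 0.489 × 1.0985 = 0.53717

0.537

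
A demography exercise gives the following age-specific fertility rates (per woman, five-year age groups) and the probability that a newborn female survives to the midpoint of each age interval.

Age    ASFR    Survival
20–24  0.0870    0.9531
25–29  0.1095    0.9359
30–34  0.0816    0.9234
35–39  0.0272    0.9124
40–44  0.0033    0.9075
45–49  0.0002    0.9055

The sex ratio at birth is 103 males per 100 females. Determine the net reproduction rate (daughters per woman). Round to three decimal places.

Proportion female at birth = 100 / (100 + 103) = 0.49261.
Per-age-group product (5 × ASFR × survival probability):
  20–24: 5 × 0.0870 × 0.9531 = 0.41460
  25–29: 5 × 0.1095 × 0.9359 = 0.51241
  30–34: 5 × 0.0816 × 0.9234 = 0.37675
  35–39: 5 × 0.0272 × 0.9124 = 0.12409
  40–44: 5 × 0.0033 × 0.9075 = 0.01497
  45–49: 5 × 0.0002 × 0.9055 = 0.00091
Sum = 1.44373
NRR = 0.49261 × 1.44373 = 0.71120

0.711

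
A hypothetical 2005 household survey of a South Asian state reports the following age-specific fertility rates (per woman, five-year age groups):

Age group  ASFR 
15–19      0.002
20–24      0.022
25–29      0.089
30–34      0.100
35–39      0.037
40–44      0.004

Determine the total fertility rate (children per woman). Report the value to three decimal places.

Sum of ASFRs = 0.002 + 0.022 + 0.089 + 0.100 + 0.037 + 0.004 = 0.254
TFR = 5 × 0.254 = 1.27

1.270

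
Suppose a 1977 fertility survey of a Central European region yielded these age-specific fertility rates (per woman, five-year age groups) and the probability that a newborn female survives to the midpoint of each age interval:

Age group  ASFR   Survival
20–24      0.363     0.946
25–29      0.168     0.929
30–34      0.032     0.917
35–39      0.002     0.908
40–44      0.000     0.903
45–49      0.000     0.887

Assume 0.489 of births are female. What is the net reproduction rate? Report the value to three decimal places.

1.297

Proportion female at birth = 0.489.
Survival-weighted fertility by age (5·fₓ·Sₓ):
  20–24: 5 × 0.363 × 0.946 = 1.71699
  25–29: 5 × 0.168 × 0.929 = 0.78036
  30–34: 5 × 0.032 × 0.917 = 0.14672
  35–39: 5 × 0.002 × 0.908 = 0.00908
  40–44: 5 × 0.000 × 0.903 = 0.00000
  45–49: 5 × 0.000 × 0.887 = 0.00000
Sum = 2.65315
NRR = 0.489 × 2.65315 = 1.29739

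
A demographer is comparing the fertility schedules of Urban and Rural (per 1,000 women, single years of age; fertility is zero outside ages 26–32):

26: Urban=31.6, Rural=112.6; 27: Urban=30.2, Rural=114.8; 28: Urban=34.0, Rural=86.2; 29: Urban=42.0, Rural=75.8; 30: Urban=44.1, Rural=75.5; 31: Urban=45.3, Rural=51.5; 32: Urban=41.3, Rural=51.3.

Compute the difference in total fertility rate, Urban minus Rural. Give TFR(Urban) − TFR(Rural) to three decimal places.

-0.299

Urban:
  Sum of ASFRs = 31.6 + 30.2 + 34.0 + 42.0 + 44.1 + 45.3 + 41.3 = 268.5
  TFR = 268.5 / 1000 = 0.2685
Rural:
  Sum of ASFRs = 112.6 + 114.8 + 86.2 + 75.8 + 75.5 + 51.5 + 51.3 = 567.7
  TFR = 567.7 / 1000 = 0.5677
Difference = 0.2685 − 0.5677 = -0.2992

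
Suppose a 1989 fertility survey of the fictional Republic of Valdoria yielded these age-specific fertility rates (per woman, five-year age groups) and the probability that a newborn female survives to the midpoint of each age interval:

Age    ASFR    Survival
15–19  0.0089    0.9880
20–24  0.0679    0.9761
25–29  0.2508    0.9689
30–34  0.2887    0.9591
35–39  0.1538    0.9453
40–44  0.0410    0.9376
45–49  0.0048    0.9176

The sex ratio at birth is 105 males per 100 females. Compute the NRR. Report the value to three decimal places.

1.910

Proportion female at birth = 100 / (100 + 105) = 0.48780.
Survival-weighted fertility by age (5·fₓ·Sₓ):
  15–19: 5 × 0.0089 × 0.9880 = 0.04397
  20–24: 5 × 0.0679 × 0.9761 = 0.33139
  25–29: 5 × 0.2508 × 0.9689 = 1.21500
  30–34: 5 × 0.2887 × 0.9591 = 1.38446
  35–39: 5 × 0.1538 × 0.9453 = 0.72694
  40–44: 5 × 0.0410 × 0.9376 = 0.19221
  45–49: 5 × 0.0048 × 0.9176 = 0.02202
Sum = 3.91599
NRR = 0.48780 × 3.91599 = 1.91022
An NRR exceeding 1 indicates intrinsic growth under these rates.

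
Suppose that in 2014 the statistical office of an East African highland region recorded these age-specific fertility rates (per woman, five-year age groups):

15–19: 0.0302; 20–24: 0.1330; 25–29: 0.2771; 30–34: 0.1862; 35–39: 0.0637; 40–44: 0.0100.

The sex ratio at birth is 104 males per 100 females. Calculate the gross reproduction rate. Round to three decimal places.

1.716

Proportion female at birth = 100 / (100 + 104) = 0.49020.
Sum of ASFRs = 0.0302 + 0.1330 + 0.2771 + 0.1862 + 0.0637 + 0.0100 = 0.7002
TFR = 5 × 0.7002 = 3.501
GRR = 0.49020 × 3.501 = 1.71619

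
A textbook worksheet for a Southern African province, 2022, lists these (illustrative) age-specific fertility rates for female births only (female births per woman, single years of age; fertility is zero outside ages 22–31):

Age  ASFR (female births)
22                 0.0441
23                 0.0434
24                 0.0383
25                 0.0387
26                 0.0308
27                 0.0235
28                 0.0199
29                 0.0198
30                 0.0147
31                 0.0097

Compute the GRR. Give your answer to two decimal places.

0.28

Sum of female ASFRs = 0.0441 + 0.0434 + 0.0383 + 0.0387 + 0.0308 + 0.0235 + 0.0199 + 0.0198 + 0.0147 + 0.0097 = 0.2829
GRR = 0.2829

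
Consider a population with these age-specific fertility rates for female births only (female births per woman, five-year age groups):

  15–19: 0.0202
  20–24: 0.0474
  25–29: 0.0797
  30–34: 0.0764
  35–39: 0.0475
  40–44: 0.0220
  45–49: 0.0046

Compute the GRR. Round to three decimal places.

1.489

Sum of female ASFRs = 0.0202 + 0.0474 + 0.0797 + 0.0764 + 0.0475 + 0.0220 + 0.0046 = 0.2978
GRR = 5 × 0.2978 = 1.489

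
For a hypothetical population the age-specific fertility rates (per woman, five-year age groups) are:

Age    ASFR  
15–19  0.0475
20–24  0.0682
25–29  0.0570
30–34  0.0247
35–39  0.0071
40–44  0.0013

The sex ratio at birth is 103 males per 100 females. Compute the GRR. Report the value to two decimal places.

0.51

Proportion female at birth = 100 / (100 + 103) = 0.49261.
Sum of ASFRs = 0.0475 + 0.0682 + 0.0570 + 0.0247 + 0.0071 + 0.0013 = 0.2058
TFR = 5 × 0.2058 = 1.029
GRR = 0.49261 × 1.029 = 0.50690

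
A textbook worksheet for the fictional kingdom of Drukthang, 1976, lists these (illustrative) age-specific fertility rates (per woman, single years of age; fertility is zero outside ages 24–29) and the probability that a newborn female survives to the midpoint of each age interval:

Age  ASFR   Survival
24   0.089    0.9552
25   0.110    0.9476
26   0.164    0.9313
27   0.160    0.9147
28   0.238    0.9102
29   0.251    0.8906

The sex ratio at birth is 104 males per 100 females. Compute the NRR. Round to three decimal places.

0.455

Proportion female at birth = 100 / (100 + 104) = 0.49020.
Survival-weighted fertility by age (1·fₓ·Sₓ):
  24: 1 × 0.089 × 0.9552 = 0.08501
  25: 1 × 0.110 × 0.9476 = 0.10424
  26: 1 × 0.164 × 0.9313 = 0.15273
  27: 1 × 0.160 × 0.9147 = 0.14635
  28: 1 × 0.238 × 0.9102 = 0.21663
  29: 1 × 0.251 × 0.8906 = 0.22354
Sum = 0.92850
NRR = 0.49020 × 0.92850 = 0.45515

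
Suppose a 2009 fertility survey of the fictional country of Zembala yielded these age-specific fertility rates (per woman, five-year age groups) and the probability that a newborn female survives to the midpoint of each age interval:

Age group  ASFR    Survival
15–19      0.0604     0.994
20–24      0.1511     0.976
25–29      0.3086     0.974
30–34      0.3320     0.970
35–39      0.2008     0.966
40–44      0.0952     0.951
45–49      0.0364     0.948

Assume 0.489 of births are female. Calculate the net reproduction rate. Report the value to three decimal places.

Proportion female at birth = 0.489.
Survival-weighted fertility by age (5·fₓ·Sₓ):
  15–19: 5 × 0.0604 × 0.994 = 0.30019
  20–24: 5 × 0.1511 × 0.976 = 0.73737
  25–29: 5 × 0.3086 × 0.974 = 1.50288
  30–34: 5 × 0.3320 × 0.970 = 1.61020
  35–39: 5 × 0.2008 × 0.966 = 0.96986
  40–44: 5 × 0.0952 × 0.951 = 0.45268
  45–49: 5 × 0.0364 × 0.948 = 0.17254
Sum = 5.74572
NRR = 0.489 × 5.74572 = 2.80966

2.810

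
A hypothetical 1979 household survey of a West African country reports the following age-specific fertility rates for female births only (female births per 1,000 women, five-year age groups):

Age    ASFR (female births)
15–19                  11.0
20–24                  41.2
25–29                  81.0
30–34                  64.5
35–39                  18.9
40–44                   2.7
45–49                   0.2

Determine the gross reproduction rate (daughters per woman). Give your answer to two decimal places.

Sum of female ASFRs = 11.0 + 41.2 + 81.0 + 64.5 + 18.9 + 2.7 + 0.2 = 219.5
GRR = 5 × 219.5 / 1000 = 1.0975

1.10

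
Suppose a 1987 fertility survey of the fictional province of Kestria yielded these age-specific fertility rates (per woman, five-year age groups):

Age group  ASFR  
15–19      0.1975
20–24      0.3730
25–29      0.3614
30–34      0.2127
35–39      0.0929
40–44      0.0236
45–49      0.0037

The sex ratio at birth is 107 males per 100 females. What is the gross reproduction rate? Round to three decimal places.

Proportion female at birth = 100 / (100 + 107) = 0.48309.
Sum of ASFRs = 0.1975 + 0.3730 + 0.3614 + 0.2127 + 0.0929 + 0.0236 + 0.0037 = 1.2648
TFR = 5 × 1.2648 = 6.324
GRR = 0.48309 × 6.324 = 3.05506

3.055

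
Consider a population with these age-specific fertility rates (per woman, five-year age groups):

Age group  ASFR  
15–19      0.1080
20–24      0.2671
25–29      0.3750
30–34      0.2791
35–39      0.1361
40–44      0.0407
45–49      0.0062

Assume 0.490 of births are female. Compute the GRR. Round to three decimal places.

2.970

Proportion female at birth = 0.490.
Sum of ASFRs = 0.1080 + 0.2671 + 0.3750 + 0.2791 + 0.1361 + 0.0407 + 0.0062 = 1.2122
TFR = 5 × 1.2122 = 6.061
GRR = 0.490 × 6.061 = 2.96989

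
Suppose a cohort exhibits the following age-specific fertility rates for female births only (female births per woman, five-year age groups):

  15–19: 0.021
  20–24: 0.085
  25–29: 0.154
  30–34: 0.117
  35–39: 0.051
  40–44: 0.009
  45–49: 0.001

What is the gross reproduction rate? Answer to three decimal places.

2.190

Sum of female ASFRs = 0.021 + 0.085 + 0.154 + 0.117 + 0.051 + 0.009 + 0.001 = 0.438
GRR = 5 × 0.438 = 2.19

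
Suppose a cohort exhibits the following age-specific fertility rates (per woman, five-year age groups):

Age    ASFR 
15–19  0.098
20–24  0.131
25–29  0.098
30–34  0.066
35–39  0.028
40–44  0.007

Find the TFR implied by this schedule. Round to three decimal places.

Sum of ASFRs = 0.098 + 0.131 + 0.098 + 0.066 + 0.028 + 0.007 = 0.428
TFR = 5 × 0.428 = 2.14

2.140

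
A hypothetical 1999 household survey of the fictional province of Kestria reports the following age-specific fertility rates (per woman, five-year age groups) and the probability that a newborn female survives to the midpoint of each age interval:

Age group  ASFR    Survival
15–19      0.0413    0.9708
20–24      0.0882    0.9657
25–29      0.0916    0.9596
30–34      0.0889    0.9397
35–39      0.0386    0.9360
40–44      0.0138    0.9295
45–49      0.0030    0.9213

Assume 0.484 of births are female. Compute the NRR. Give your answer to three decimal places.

0.843

Proportion female at birth = 0.484.
Survival-weighted fertility by age (5·fₓ·Sₓ):
  15–19: 5 × 0.0413 × 0.9708 = 0.20047
  20–24: 5 × 0.0882 × 0.9657 = 0.42587
  25–29: 5 × 0.0916 × 0.9596 = 0.43950
  30–34: 5 × 0.0889 × 0.9397 = 0.41770
  35–39: 5 × 0.0386 × 0.9360 = 0.18065
  40–44: 5 × 0.0138 × 0.9295 = 0.06414
  45–49: 5 × 0.0030 × 0.9213 = 0.01382
Sum = 1.74215
NRR = 0.484 × 1.74215 = 0.84320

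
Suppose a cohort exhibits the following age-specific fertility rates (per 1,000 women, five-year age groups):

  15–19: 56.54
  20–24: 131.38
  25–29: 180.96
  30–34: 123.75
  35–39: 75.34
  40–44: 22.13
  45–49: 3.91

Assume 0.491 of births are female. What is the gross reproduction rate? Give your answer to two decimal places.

1.46

Proportion female at birth = 0.491.
Sum of ASFRs = 56.54 + 131.38 + 180.96 + 123.75 + 75.34 + 22.13 + 3.91 = 594.01
TFR = 5 × 594.01 / 1000 = 2.97005
GRR = 0.491 × 2.97005 = 1.45829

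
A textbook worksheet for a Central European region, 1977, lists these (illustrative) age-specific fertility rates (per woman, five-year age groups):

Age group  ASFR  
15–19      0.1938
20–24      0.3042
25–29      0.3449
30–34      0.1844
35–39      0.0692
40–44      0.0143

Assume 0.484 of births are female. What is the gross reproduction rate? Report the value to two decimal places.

2.69

Proportion female at birth = 0.484.
Sum of ASFRs = 0.1938 + 0.3042 + 0.3449 + 0.1844 + 0.0692 + 0.0143 = 1.1108
TFR = 5 × 1.1108 = 5.554
GRR = 0.484 × 5.554 = 2.68814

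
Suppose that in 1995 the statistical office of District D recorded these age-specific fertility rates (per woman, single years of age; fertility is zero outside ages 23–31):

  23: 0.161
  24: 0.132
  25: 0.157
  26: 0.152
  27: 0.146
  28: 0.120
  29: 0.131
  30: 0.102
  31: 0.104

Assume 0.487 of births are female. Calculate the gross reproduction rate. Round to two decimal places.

Proportion female at birth = 0.487.
Sum of ASFRs = 0.161 + 0.132 + 0.157 + 0.152 + 0.146 + 0.120 + 0.131 + 0.102 + 0.104 = 1.205
TFR = 1.205
GRR = 0.487 × 1.205 = 0.58684

0.59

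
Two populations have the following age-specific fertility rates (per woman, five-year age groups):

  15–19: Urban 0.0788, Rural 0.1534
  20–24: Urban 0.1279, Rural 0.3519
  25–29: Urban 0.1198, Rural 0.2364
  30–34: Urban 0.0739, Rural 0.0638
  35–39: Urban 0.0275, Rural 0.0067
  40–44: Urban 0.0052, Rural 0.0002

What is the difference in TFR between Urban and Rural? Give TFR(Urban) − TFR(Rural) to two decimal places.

-1.90

Urban:
  Sum of ASFRs = 0.0788 + 0.1279 + 0.1198 + 0.0739 + 0.0275 + 0.0052 = 0.4331
  TFR = 5 × 0.4331 = 2.1655
Rural:
  Sum of ASFRs = 0.1534 + 0.3519 + 0.2364 + 0.0638 + 0.0067 + 0.0002 = 0.8124
  TFR = 5 × 0.8124 = 4.062
Difference = 2.1655 − 4.062 = -1.8965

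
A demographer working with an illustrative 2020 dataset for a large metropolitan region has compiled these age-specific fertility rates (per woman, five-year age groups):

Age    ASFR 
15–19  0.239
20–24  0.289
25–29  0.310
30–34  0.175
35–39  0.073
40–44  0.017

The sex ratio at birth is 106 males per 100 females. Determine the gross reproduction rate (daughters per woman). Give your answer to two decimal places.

2.68

Proportion female at birth = 100 / (100 + 106) = 0.48544.
Sum of ASFRs = 0.239 + 0.289 + 0.310 + 0.175 + 0.073 + 0.017 = 1.103
TFR = 5 × 1.103 = 5.515
GRR = 0.48544 × 5.515 = 2.67720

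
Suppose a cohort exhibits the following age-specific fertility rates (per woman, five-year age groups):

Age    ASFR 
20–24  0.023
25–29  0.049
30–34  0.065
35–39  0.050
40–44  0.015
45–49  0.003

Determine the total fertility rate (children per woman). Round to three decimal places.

Sum of ASFRs = 0.023 + 0.049 + 0.065 + 0.050 + 0.015 + 0.003 = 0.205
TFR = 5 × 0.205 = 1.025

1.025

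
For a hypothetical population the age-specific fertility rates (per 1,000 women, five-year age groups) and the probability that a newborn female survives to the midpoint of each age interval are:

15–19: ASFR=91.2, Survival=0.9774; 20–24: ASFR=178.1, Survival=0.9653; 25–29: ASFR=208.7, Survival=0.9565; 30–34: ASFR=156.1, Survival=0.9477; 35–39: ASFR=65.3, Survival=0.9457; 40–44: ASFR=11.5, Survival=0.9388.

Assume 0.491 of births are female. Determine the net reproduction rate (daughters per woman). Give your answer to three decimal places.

Proportion female at birth = 0.491.
Weighting each age-specific rate by interval width and survival:
  15–19: 5 × 91.2/1000 × 0.9774 = 0.44569
  20–24: 5 × 178.1/1000 × 0.9653 = 0.85960
  25–29: 5 × 208.7/1000 × 0.9565 = 0.99811
  30–34: 5 × 156.1/1000 × 0.9477 = 0.73968
  35–39: 5 × 65.3/1000 × 0.9457 = 0.30877
  40–44: 5 × 11.5/1000 × 0.9388 = 0.05398
Sum = 3.40583
NRR = 0.491 × 3.40583 = 1.67226
An NRR exceeding 1 indicates intrinsic growth under these rates.

1.672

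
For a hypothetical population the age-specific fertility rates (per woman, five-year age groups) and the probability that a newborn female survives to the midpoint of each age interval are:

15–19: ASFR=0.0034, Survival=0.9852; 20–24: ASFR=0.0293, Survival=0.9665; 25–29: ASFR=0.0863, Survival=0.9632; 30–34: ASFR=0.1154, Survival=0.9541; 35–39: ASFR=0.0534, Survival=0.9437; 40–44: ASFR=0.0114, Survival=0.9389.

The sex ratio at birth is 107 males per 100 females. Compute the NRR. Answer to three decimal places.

0.691

Proportion female at birth = 100 / (100 + 107) = 0.48309.
Survival-weighted fertility by age (5·fₓ·Sₓ):
  15–19: 5 × 0.0034 × 0.9852 = 0.01675
  20–24: 5 × 0.0293 × 0.9665 = 0.14159
  25–29: 5 × 0.0863 × 0.9632 = 0.41562
  30–34: 5 × 0.1154 × 0.9541 = 0.55052
  35–39: 5 × 0.0534 × 0.9437 = 0.25197
  40–44: 5 × 0.0114 × 0.9389 = 0.05352
Sum = 1.42997
NRR = 0.48309 × 1.42997 = 0.69080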